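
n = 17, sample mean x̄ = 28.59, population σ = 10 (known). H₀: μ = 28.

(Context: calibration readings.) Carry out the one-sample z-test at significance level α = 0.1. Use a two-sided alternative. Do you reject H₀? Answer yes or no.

SE = σ/√n = 10/√17 = 2.4254
z = (x̄−μ₀)/SE = (28.59−28)/2.4254 = 0.2433
p-value (two-sided) = 0.80780
At α=0.1: p ≥ α → fail to reject H₀

reject H₀: no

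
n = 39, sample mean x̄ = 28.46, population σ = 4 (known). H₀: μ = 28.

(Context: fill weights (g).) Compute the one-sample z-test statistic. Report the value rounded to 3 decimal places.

SE = σ/√n = 4/√39 = 0.6405
z = (x̄−μ₀)/SE = (28.46−28)/0.6405 = 0.7182

test statistic = 0.718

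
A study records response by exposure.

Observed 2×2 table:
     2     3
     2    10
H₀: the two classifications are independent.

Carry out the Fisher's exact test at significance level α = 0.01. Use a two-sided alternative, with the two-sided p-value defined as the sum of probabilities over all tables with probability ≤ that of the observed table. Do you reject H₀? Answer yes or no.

Margins: r₁=5, r₂=12, c₁=4, c₂=13, n=17
p_obs = C(5,2)·C(12,2)/C(17,4); sum pmf over tables with pmf ≤ p_obs
p-value (two-sided) = 0.53782
At α=0.01: p ≥ α → fail to reject H₀

reject H₀: no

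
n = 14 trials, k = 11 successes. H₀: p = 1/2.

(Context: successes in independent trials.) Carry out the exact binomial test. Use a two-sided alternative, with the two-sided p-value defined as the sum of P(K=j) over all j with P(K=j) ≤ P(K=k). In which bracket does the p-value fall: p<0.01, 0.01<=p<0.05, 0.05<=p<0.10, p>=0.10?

p-value bracket: 0.05<=p<0.10

Exact binomial: n=14, k=11, p₀=1/2=0.5000
P(X=j) = C(n,j)·p₀^j·(1−p₀)^(n−j); p = Σ P(X=j) over j with P(X=j) ≤ P(X=11)
p-value (two-sided) = 0.05737
→ bracket: 0.05<=p<0.10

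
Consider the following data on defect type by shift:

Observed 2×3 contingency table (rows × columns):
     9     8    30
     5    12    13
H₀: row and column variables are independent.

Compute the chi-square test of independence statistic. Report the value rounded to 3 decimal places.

Row totals [47, 30], col totals [14, 20, 43], n=77
χ² = (9−8.55)²/8.55 + (8−12.21)²/12.21 + (30−26.25)²/26.25 + (5−5.45)²/5.45 + (12−7.79)²/7.79 + (13−16.75)²/16.75 = 5.1622
df = 2

test statistic = 5.162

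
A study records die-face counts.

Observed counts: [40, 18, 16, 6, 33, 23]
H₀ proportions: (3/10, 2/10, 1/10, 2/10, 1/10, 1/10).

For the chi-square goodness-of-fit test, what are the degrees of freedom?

degrees of freedom = 5

df = k − 1 = 6 − 1 = 5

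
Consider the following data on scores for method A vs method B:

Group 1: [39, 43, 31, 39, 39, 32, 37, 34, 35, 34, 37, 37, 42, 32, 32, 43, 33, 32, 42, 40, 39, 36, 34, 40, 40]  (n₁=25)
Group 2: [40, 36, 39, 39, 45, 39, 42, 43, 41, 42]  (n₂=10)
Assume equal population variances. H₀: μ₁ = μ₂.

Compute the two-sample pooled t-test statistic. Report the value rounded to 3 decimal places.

test statistic = -2.831

x̄₁=36.880, s₁=3.811, n₁=25
x̄₂=40.600, s₂=2.547, n₂=10
s_p² = [24·3.811² + 9·2.547²]/33 = 12.3345
SE = √(s_p²·(1/25+1/10)) = 1.3141
t = (36.880−40.600)/1.3141 = -2.8309
df = 33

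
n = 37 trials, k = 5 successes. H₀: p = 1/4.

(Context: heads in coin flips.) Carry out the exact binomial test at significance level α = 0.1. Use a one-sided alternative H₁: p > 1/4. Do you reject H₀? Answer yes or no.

reject H₀: no

Exact binomial: n=37, k=5, p₀=1/4=0.2500
P(X≥5) from Σ C(n,i)·p₀^i·(1−p₀)^(n−i)
p-value (one-sided, H₁ greater) = 0.97162
At α=0.1: p ≥ α → fail to reject H₀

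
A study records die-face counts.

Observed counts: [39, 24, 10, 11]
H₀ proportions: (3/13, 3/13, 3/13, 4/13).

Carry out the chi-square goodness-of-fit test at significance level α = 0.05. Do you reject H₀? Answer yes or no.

n = 84; E_i = n·p_i = [19.38, 19.38, 19.38, 25.85]
χ² = (39−19.38)²/19.38 + (24−19.38)²/19.38 + (10−19.38)²/19.38 + (11−25.85)²/25.85 = 34.0188
df = 3
p-value (upper-tail) = 0.00000
At α=0.05: p < α → reject H₀

reject H₀: yes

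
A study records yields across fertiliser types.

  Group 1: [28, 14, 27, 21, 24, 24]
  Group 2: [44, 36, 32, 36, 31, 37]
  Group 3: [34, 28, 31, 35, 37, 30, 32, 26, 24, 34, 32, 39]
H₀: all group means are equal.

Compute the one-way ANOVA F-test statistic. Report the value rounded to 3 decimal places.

Group means [23.00, 36.00, 31.83], grand mean 30.667
SSB = Σnᵢ(x̄ᵢ−x̄)² = 539.667; SSW = ΣΣ(x−x̄ᵢ)² = 445.667
MSB = 539.667/2 = 269.8333; MSW = 445.667/21 = 21.2222
F = MSB/MSW = 12.7147
df = (2, 21)

test statistic = 12.715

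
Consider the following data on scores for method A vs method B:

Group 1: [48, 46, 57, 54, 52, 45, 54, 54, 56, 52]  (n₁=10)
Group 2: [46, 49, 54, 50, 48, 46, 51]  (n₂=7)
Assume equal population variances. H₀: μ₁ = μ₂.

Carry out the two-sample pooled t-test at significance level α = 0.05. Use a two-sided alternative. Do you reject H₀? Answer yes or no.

x̄₁=51.800, s₁=4.131, n₁=10
x̄₂=49.143, s₂=2.854, n₂=7
s_p² = [9·4.131² + 6·2.854²]/15 = 13.4971
SE = √(s_p²·(1/10+1/7)) = 1.8105
t = (51.800−49.143)/1.8105 = 1.4676
df = 15
p-value (two-sided) = 0.16286
At α=0.05: p ≥ α → fail to reject H₀

reject H₀: no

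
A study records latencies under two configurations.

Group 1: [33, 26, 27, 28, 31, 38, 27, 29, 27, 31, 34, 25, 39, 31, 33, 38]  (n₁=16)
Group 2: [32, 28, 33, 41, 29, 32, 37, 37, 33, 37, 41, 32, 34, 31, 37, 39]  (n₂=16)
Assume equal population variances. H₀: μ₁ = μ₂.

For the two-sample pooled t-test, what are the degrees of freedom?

df = n₁ + n₂ − 2 = 16 + 16 − 2 = 30

degrees of freedom = 30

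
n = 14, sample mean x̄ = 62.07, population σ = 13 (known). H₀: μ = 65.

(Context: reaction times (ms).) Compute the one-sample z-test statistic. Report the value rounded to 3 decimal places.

SE = σ/√n = 13/√14 = 3.4744
z = (x̄−μ₀)/SE = (62.07−65)/3.4744 = -0.8433

test statistic = -0.843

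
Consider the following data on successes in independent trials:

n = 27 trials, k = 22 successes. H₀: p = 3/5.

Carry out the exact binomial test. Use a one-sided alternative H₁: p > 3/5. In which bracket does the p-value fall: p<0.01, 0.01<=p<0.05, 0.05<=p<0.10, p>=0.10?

Exact binomial: n=27, k=22, p₀=3/5=0.6000
P(X≥22) from Σ C(n,i)·p₀^i·(1−p₀)^(n−i)
p-value (one-sided, H₁ greater) = 0.01550
→ bracket: 0.01<=p<0.05

p-value bracket: 0.01<=p<0.05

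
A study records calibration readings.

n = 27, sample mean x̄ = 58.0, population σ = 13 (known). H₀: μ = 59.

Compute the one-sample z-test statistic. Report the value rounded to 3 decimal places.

test statistic = -0.400

SE = σ/√n = 13/√27 = 2.5019
z = (x̄−μ₀)/SE = (58.0−59)/2.5019 = -0.3997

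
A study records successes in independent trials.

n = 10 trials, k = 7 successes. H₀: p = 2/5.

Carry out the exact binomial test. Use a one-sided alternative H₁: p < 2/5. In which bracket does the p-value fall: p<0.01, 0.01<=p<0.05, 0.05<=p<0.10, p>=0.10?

p-value bracket: p>=0.10

Exact binomial: n=10, k=7, p₀=2/5=0.4000
P(X≤7) from Σ C(n,i)·p₀^i·(1−p₀)^(n−i)
p-value (one-sided, H₁ less) = 0.98771
→ bracket: p>=0.10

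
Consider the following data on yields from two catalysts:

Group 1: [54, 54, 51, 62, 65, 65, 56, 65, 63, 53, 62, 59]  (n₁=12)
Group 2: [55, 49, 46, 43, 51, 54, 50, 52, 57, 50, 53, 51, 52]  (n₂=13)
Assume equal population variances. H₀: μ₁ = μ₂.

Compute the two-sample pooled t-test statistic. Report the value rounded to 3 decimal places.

x̄₁=59.083, s₁=5.230, n₁=12
x̄₂=51.000, s₂=3.674, n₂=13
s_p² = [11·5.230² + 12·3.674²]/23 = 20.1268
SE = √(s_p²·(1/12+1/13)) = 1.7960
t = (59.083−51.000)/1.7960 = 4.5009
df = 23

test statistic = 4.501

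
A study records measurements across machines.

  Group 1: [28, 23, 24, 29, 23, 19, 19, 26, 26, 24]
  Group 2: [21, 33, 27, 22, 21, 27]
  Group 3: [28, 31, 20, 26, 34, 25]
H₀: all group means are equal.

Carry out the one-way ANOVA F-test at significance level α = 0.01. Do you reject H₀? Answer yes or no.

reject H₀: no

Group means [24.10, 25.17, 27.33], grand mean 25.273
SSB = Σnᵢ(x̄ᵢ−x̄)² = 39.297; SSW = ΣΣ(x−x̄ᵢ)² = 333.067
MSB = 39.297/2 = 19.6485; MSW = 333.067/19 = 17.5298
F = MSB/MSW = 1.1209
df = (2, 19)
p-value (upper-tail) = 0.34662
At α=0.01: p ≥ α → fail to reject H₀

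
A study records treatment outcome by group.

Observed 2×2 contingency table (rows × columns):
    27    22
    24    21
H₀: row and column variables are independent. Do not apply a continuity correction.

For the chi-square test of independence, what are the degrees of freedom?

df = (r−1)(c−1) = (2−1)·(2−1) = 1

degrees of freedom = 1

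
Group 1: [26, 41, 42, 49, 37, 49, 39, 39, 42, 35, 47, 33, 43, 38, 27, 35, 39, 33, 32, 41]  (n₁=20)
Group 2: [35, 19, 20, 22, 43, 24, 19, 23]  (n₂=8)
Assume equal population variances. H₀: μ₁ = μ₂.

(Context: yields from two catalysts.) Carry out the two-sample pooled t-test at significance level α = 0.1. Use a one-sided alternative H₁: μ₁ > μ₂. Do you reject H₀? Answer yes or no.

x̄₁=38.350, s₁=6.360, n₁=20
x̄₂=25.625, s₂=8.717, n₂=8
s_p² = [19·6.360² + 7·8.717²]/26 = 50.0163
SE = √(s_p²·(1/20+1/8)) = 2.9585
t = (38.350−25.625)/2.9585 = 4.3011
df = 26
p-value (one-sided, H₁ greater) = 0.00011
At α=0.1: p < α → reject H₀

reject H₀: yes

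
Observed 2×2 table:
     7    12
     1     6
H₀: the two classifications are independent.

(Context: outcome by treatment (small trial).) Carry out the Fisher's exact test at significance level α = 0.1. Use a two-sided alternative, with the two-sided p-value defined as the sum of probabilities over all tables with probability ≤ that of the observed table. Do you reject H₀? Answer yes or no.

reject H₀: no

Margins: r₁=19, r₂=7, c₁=8, c₂=18, n=26
p_obs = C(19,7)·C(7,1)/C(26,8); sum pmf over tables with pmf ≤ p_obs
p-value (two-sided) = 0.37479
At α=0.1: p ≥ α → fail to reject H₀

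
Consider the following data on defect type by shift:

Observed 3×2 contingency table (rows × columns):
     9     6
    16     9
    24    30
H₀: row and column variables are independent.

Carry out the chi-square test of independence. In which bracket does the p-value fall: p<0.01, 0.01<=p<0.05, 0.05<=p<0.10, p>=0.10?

p-value bracket: p>=0.10

Row totals [15, 25, 54], col totals [49, 45], n=94
χ² = (9−7.82)²/7.82 + (6−7.18)²/7.18 + (16−13.03)²/13.03 + (9−11.97)²/11.97 + (24−28.15)²/28.15 + (30−25.85)²/25.85 = 3.0620
df = 2
p-value (upper-tail) = 0.21632
→ bracket: p>=0.10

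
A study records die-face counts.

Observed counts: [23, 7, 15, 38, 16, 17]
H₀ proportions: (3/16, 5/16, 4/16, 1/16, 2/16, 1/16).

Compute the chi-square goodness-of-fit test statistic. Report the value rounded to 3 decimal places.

n = 116; E_i = n·p_i = [21.75, 36.25, 29.00, 7.25, 14.50, 7.25]
χ² = (23−21.75)²/21.75 + (7−36.25)²/36.25 + (15−29.00)²/29.00 + (38−7.25)²/7.25 + (16−14.50)²/14.50 + (17−7.25)²/7.25 = 174.1218
df = 5

test statistic = 174.122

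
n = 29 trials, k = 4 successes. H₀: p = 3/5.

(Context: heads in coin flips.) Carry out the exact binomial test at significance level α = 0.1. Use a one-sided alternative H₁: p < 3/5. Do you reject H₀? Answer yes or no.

reject H₀: yes

Exact binomial: n=29, k=4, p₀=3/5=0.6000
P(X≤4) from Σ C(n,i)·p₀^i·(1−p₀)^(n−i)
p-value (one-sided, H₁ less) = 0.00000
At α=0.1: p < α → reject H₀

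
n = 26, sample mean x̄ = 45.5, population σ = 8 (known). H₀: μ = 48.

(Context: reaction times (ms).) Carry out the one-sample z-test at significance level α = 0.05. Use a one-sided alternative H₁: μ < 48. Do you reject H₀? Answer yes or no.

SE = σ/√n = 8/√26 = 1.5689
z = (x̄−μ₀)/SE = (45.5−48)/1.5689 = -1.5934
p-value (one-sided, H₁ less) = 0.05553
At α=0.05: p ≥ α → fail to reject H₀

reject H₀: no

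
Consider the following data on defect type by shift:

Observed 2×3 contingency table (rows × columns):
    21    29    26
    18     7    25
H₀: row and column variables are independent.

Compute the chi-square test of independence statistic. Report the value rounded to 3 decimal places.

test statistic = 8.700

Row totals [76, 50], col totals [39, 36, 51], n=126
χ² = (21−23.52)²/23.52 + (29−21.71)²/21.71 + (26−30.76)²/30.76 + (18−15.48)²/15.48 + (7−14.29)²/14.29 + (25−20.24)²/20.24 = 8.7002
df = 2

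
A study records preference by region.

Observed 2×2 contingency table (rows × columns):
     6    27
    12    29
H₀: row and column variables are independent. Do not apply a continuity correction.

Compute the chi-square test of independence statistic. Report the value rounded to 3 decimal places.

Row totals [33, 41], col totals [18, 56], n=74
χ² = (6−8.03)²/8.03 + (27−24.97)²/24.97 + (12−9.97)²/9.97 + (29−31.03)²/31.03 = 1.2208
df = 1

test statistic = 1.221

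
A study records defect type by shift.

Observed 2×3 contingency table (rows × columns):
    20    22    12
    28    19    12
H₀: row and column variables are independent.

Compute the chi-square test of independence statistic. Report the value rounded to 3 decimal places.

Row totals [54, 59], col totals [48, 41, 24], n=113
χ² = (20−22.94)²/22.94 + (22−19.59)²/19.59 + (12−11.47)²/11.47 + (28−25.06)²/25.06 + (19−21.41)²/21.41 + (12−12.53)²/12.53 = 1.3342
df = 2

test statistic = 1.334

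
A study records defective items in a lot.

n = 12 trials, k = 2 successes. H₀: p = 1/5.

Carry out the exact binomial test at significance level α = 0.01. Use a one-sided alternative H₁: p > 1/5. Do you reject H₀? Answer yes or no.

reject H₀: no

Exact binomial: n=12, k=2, p₀=1/5=0.2000
P(X≥2) from Σ C(n,i)·p₀^i·(1−p₀)^(n−i)
p-value (one-sided, H₁ greater) = 0.72512
At α=0.01: p ≥ α → fail to reject H₀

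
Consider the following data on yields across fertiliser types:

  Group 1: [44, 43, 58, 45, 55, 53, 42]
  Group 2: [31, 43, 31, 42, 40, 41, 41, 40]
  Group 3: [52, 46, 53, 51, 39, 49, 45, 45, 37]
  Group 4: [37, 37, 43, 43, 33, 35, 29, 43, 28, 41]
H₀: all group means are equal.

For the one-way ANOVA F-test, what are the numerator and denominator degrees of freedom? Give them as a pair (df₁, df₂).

k = 4 groups, N = 34 total
df = (k−1, N−k) = (4−1, 34−4) = (3, 30)

degrees of freedom = [3, 30]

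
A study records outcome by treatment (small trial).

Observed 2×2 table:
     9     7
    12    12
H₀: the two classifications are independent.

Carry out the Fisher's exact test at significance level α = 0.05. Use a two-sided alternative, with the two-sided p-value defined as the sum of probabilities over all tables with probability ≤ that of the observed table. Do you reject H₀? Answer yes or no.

Margins: r₁=16, r₂=24, c₁=21, c₂=19, n=40
p_obs = C(16,9)·C(24,12)/C(40,21); sum pmf over tables with pmf ≤ p_obs
p-value (two-sided) = 0.75530
At α=0.05: p ≥ α → fail to reject H₀

reject H₀: no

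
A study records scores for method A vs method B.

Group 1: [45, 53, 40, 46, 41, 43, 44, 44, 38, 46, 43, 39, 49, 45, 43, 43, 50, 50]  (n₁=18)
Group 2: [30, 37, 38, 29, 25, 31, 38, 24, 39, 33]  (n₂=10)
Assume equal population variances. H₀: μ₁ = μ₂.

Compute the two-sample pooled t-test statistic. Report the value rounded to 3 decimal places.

x̄₁=44.556, s₁=4.003, n₁=18
x̄₂=32.400, s₂=5.502, n₂=10
s_p² = [17·4.003² + 9·5.502²]/26 = 20.9556
SE = √(s_p²·(1/18+1/10)) = 1.8055
t = (44.556−32.400)/1.8055 = 6.7326
df = 26

test statistic = 6.733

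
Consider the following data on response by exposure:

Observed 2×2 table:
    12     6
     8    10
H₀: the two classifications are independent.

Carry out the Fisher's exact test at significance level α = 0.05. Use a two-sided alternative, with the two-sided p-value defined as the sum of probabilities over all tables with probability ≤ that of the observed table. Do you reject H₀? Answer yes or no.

Margins: r₁=18, r₂=18, c₁=20, c₂=16, n=36
p_obs = C(18,12)·C(18,8)/C(36,20); sum pmf over tables with pmf ≤ p_obs
p-value (two-sided) = 0.31453
At α=0.05: p ≥ α → fail to reject H₀

reject H₀: no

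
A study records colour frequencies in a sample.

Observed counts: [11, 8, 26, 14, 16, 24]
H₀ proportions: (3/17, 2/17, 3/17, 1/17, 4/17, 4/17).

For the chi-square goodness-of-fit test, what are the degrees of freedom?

df = k − 1 = 6 − 1 = 5

degrees of freedom = 5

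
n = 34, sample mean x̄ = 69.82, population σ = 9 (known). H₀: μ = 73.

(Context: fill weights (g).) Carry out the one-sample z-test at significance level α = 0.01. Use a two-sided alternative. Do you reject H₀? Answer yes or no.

SE = σ/√n = 9/√34 = 1.5435
z = (x̄−μ₀)/SE = (69.82−73)/1.5435 = -2.0603
p-value (two-sided) = 0.03937
At α=0.01: p ≥ α → fail to reject H₀

reject H₀: no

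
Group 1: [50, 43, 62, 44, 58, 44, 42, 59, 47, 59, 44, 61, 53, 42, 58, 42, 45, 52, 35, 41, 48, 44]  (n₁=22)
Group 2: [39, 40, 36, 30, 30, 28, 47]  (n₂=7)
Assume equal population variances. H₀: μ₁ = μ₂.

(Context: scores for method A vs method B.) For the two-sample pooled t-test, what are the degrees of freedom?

degrees of freedom = 27

df = n₁ + n₂ − 2 = 22 + 7 − 2 = 27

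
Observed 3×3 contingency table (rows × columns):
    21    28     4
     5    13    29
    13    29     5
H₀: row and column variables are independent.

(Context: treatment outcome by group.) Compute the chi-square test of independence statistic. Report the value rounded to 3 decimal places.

Row totals [53, 47, 47], col totals [39, 70, 38], n=147
χ² = (21−14.06)²/14.06 + (28−25.24)²/25.24 + (4−13.70)²/13.70 + (5−12.47)²/12.47 + (13−22.38)²/22.38 + (29−12.15)²/12.15 + (13−12.47)²/12.47 + (29−22.38)²/22.38 + (5−12.15)²/12.15 = 48.5583
df = 4

test statistic = 48.558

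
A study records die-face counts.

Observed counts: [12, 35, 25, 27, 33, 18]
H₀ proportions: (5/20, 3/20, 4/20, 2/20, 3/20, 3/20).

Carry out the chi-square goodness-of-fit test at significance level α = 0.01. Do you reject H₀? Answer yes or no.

reject H₀: yes

n = 150; E_i = n·p_i = [37.50, 22.50, 30.00, 15.00, 22.50, 22.50]
χ² = (12−37.50)²/37.50 + (35−22.50)²/22.50 + (25−30.00)²/30.00 + (27−15.00)²/15.00 + (33−22.50)²/22.50 + (18−22.50)²/22.50 = 40.5178
df = 5
p-value (upper-tail) = 0.00000
At α=0.01: p < α → reject H₀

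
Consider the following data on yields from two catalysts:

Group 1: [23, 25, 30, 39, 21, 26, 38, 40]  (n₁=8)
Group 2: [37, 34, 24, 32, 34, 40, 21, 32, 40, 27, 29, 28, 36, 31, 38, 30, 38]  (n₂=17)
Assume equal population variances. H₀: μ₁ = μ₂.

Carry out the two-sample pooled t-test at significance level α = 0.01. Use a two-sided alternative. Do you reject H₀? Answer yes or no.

reject H₀: no

x̄₁=30.250, s₁=7.704, n₁=8
x̄₂=32.412, s₂=5.512, n₂=17
s_p² = [7·7.704² + 16·5.512²]/23 = 39.2008
SE = √(s_p²·(1/8+1/17)) = 2.6844
t = (30.250−32.412)/2.6844 = -0.8053
df = 23
p-value (two-sided) = 0.42889
At α=0.01: p ≥ α → fail to reject H₀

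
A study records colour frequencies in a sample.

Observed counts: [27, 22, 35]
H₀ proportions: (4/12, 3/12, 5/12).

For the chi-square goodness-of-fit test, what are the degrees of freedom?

df = k − 1 = 3 − 1 = 2

degrees of freedom = 2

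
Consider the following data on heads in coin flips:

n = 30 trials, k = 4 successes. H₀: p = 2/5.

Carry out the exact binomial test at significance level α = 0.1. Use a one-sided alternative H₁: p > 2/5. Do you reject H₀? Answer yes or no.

Exact binomial: n=30, k=4, p₀=2/5=0.4000
P(X≥4) from Σ C(n,i)·p₀^i·(1−p₀)^(n−i)
p-value (one-sided, H₁ greater) = 0.99969
At α=0.1: p ≥ α → fail to reject H₀

reject H₀: no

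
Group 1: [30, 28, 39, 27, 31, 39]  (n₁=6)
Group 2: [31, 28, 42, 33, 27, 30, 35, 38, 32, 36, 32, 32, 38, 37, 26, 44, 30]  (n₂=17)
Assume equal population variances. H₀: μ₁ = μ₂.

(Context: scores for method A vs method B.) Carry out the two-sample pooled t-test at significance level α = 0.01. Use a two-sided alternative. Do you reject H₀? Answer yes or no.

reject H₀: no

x̄₁=32.333, s₁=5.354, n₁=6
x̄₂=33.588, s₂=5.063, n₂=17
s_p² = [5·5.354² + 16·5.063²]/21 = 26.3548
SE = √(s_p²·(1/6+1/17)) = 2.4378
t = (32.333−33.588)/2.4378 = -0.5148
df = 21
p-value (two-sided) = 0.61209
At α=0.01: p ≥ α → fail to reject H₀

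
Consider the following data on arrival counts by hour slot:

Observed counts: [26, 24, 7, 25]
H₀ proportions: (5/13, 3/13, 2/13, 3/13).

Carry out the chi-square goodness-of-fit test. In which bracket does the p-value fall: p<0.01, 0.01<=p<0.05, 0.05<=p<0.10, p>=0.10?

n = 82; E_i = n·p_i = [31.54, 18.92, 12.62, 18.92]
χ² = (26−31.54)²/31.54 + (24−18.92)²/18.92 + (7−12.62)²/12.62 + (25−18.92)²/18.92 = 6.7858
df = 3
p-value (upper-tail) = 0.07905
→ bracket: 0.05<=p<0.10

p-value bracket: 0.05<=p<0.10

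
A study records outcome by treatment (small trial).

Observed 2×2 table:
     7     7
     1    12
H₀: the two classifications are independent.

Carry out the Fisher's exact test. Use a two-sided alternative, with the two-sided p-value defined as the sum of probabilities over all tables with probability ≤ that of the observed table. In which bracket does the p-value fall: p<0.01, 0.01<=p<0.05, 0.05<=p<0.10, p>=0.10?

Margins: r₁=14, r₂=13, c₁=8, c₂=19, n=27
p_obs = C(14,7)·C(13,1)/C(27,8); sum pmf over tables with pmf ≤ p_obs
p-value (two-sided) = 0.03285
→ bracket: 0.01<=p<0.05

p-value bracket: 0.01<=p<0.05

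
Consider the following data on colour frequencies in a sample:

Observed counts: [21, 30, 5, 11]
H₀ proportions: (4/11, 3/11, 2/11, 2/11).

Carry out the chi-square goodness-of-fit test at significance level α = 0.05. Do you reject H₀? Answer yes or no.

reject H₀: yes

n = 67; E_i = n·p_i = [24.36, 18.27, 12.18, 12.18]
χ² = (21−24.36)²/24.36 + (30−18.27)²/18.27 + (5−12.18)²/12.18 + (11−12.18)²/12.18 = 12.3396
df = 3
p-value (upper-tail) = 0.00631
At α=0.05: p < α → reject H₀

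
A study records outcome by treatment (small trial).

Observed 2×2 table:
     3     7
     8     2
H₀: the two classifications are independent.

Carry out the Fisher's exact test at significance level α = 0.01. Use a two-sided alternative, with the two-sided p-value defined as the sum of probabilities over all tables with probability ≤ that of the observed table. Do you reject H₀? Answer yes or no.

Margins: r₁=10, r₂=10, c₁=11, c₂=9, n=20
p_obs = C(10,3)·C(10,8)/C(20,11); sum pmf over tables with pmf ≤ p_obs
p-value (two-sided) = 0.06978
At α=0.01: p ≥ α → fail to reject H₀

reject H₀: no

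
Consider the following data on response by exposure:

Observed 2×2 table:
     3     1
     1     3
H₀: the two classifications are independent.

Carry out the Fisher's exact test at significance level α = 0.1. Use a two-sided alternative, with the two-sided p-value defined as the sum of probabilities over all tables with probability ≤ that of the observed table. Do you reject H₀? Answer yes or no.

Margins: r₁=4, r₂=4, c₁=4, c₂=4, n=8
p_obs = C(4,3)·C(4,1)/C(8,4); sum pmf over tables with pmf ≤ p_obs
p-value (two-sided) = 0.48571
At α=0.1: p ≥ α → fail to reject H₀

reject H₀: no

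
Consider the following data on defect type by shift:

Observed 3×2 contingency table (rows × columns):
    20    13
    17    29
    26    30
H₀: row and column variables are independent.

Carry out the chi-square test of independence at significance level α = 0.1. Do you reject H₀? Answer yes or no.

Row totals [33, 46, 56], col totals [63, 72], n=135
χ² = (20−15.40)²/15.40 + (13−17.60)²/17.60 + (17−21.47)²/21.47 + (29−24.53)²/24.53 + (26−26.13)²/26.13 + (30−29.87)²/29.87 = 4.3202
df = 2
p-value (upper-tail) = 0.11531
At α=0.1: p ≥ α → fail to reject H₀

reject H₀: no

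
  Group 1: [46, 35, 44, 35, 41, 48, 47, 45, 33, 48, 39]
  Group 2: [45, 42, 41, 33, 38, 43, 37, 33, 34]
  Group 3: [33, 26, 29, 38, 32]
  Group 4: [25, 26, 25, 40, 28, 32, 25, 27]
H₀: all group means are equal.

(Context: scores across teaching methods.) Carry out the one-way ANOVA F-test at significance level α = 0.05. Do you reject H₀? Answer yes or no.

reject H₀: yes

Group means [41.91, 38.44, 31.60, 28.50], grand mean 36.152
SSB = Σnᵢ(x̄ᵢ−x̄)² = 983.911; SSW = ΣΣ(x−x̄ᵢ)² = 750.331
MSB = 983.911/3 = 327.9704; MSW = 750.331/29 = 25.8735
F = MSB/MSW = 12.6759
df = (3, 29)
p-value (upper-tail) = 0.00002
At α=0.05: p < α → reject H₀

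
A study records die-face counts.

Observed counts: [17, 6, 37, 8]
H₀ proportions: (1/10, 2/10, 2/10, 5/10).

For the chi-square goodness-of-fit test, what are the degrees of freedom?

degrees of freedom = 3

df = k − 1 = 4 − 1 = 3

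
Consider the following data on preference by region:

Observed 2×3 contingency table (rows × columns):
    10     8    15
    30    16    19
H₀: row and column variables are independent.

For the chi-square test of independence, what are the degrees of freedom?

df = (r−1)(c−1) = (2−1)·(3−1) = 2

degrees of freedom = 2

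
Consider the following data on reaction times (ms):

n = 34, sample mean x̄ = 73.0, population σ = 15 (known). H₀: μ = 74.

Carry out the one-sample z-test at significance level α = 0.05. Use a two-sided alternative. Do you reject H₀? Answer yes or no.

reject H₀: no

SE = σ/√n = 15/√34 = 2.5725
z = (x̄−μ₀)/SE = (73.0−74)/2.5725 = -0.3887
p-value (two-sided) = 0.69748
At α=0.05: p ≥ α → fail to reject H₀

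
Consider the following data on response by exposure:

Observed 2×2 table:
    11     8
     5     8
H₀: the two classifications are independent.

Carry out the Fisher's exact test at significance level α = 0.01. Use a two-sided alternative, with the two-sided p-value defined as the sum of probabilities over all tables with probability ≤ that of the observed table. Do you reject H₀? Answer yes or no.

reject H₀: no

Margins: r₁=19, r₂=13, c₁=16, c₂=16, n=32
p_obs = C(19,11)·C(13,5)/C(32,16); sum pmf over tables with pmf ≤ p_obs
p-value (two-sided) = 0.47255
At α=0.01: p ≥ α → fail to reject H₀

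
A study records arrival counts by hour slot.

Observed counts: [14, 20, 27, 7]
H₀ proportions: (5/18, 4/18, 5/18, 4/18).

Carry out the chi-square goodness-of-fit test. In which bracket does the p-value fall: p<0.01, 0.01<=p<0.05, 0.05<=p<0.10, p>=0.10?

p-value bracket: 0.01<=p<0.05

n = 68; E_i = n·p_i = [18.89, 15.11, 18.89, 15.11]
χ² = (14−18.89)²/18.89 + (20−15.11)²/15.11 + (27−18.89)²/18.89 + (7−15.11)²/15.11 = 10.6838
df = 3
p-value (upper-tail) = 0.01356
→ bracket: 0.01<=p<0.05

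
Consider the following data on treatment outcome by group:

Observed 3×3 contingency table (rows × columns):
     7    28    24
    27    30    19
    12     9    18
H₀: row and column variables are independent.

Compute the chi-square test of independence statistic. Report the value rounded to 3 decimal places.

Row totals [59, 76, 39], col totals [46, 67, 61], n=174
χ² = (7−15.60)²/15.60 + (28−22.72)²/22.72 + (24−20.68)²/20.68 + (27−20.09)²/20.09 + (30−29.26)²/29.26 + (19−26.64)²/26.64 + (12−10.31)²/10.31 + (9−15.02)²/15.02 + (18−13.67)²/13.67 = 15.1429
df = 4

test statistic = 15.143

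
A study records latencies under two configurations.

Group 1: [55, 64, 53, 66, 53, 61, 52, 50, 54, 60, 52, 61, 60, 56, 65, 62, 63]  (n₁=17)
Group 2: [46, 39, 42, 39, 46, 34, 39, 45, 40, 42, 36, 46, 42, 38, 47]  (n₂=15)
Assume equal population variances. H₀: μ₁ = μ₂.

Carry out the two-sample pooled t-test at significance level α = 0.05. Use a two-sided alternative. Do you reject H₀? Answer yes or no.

x̄₁=58.059, s₁=5.190, n₁=17
x̄₂=41.400, s₂=3.996, n₂=15
s_p² = [16·5.190² + 14·3.996²]/30 = 21.8180
SE = √(s_p²·(1/17+1/15)) = 1.6547
t = (58.059−41.400)/1.6547 = 10.0677
df = 30
p-value (two-sided) = 0.00000
At α=0.05: p < α → reject H₀

reject H₀: yes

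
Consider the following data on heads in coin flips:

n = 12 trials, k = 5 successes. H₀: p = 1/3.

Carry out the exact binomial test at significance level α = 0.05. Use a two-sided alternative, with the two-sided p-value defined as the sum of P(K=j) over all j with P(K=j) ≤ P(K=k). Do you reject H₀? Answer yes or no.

Exact binomial: n=12, k=5, p₀=1/3=0.3333
P(X=j) = C(n,j)·p₀^j·(1−p₀)^(n−j); p = Σ P(X=j) over j with P(X=j) ≤ P(X=5)
p-value (two-sided) = 0.54960
At α=0.05: p ≥ α → fail to reject H₀

reject H₀: no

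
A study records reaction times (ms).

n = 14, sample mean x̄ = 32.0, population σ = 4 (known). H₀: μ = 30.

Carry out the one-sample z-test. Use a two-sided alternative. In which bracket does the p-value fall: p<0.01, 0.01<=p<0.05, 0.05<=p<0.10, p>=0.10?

SE = σ/√n = 4/√14 = 1.0690
z = (x̄−μ₀)/SE = (32.0−30)/1.0690 = 1.8708
p-value (two-sided) = 0.06137
→ bracket: 0.05<=p<0.10

p-value bracket: 0.05<=p<0.10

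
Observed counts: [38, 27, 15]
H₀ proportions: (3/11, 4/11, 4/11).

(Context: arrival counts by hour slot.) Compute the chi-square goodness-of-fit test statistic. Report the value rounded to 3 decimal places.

n = 80; E_i = n·p_i = [21.82, 29.09, 29.09]
χ² = (38−21.82)²/21.82 + (27−29.09)²/29.09 + (15−29.09)²/29.09 = 18.9771
df = 2

test statistic = 18.977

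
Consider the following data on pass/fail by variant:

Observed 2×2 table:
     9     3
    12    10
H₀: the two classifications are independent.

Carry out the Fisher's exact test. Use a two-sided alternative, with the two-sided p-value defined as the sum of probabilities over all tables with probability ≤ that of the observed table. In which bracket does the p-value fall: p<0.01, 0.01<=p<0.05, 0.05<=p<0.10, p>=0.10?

p-value bracket: p>=0.10

Margins: r₁=12, r₂=22, c₁=21, c₂=13, n=34
p_obs = C(12,9)·C(22,12)/C(34,21); sum pmf over tables with pmf ≤ p_obs
p-value (two-sided) = 0.29195
→ bracket: p>=0.10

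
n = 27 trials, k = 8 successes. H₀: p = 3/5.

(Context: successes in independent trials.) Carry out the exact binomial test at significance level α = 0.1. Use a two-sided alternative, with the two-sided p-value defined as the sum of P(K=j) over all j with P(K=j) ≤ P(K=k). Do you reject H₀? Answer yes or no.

Exact binomial: n=27, k=8, p₀=3/5=0.6000
P(X=j) = C(n,j)·p₀^j·(1−p₀)^(n−j); p = Σ P(X=j) over j with P(X=j) ≤ P(X=8)
p-value (two-sided) = 0.00244
At α=0.1: p < α → reject H₀

reject H₀: yes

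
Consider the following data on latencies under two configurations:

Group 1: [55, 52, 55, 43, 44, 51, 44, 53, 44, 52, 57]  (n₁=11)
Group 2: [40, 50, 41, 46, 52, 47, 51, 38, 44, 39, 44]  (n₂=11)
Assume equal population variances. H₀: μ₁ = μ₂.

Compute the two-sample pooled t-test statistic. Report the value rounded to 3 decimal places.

test statistic = 2.434

x̄₁=50.000, s₁=5.235, n₁=11
x̄₂=44.727, s₂=4.921, n₂=11
s_p² = [10·5.235² + 10·4.921²]/20 = 25.8091
SE = √(s_p²·(1/11+1/11)) = 2.1662
t = (50.000−44.727)/2.1662 = 2.4341
df = 20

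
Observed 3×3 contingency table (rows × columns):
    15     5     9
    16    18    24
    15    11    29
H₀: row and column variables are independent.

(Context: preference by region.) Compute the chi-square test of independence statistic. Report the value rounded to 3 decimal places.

Row totals [29, 58, 55], col totals [46, 34, 62], n=142
χ² = (15−9.39)²/9.39 + (5−6.94)²/6.94 + (9−12.66)²/12.66 + (16−18.79)²/18.79 + (18−13.89)²/13.89 + (24−25.32)²/25.32 + (15−17.82)²/17.82 + (11−13.17)²/13.17 + (29−24.01)²/24.01 = 8.4869
df = 4

test statistic = 8.487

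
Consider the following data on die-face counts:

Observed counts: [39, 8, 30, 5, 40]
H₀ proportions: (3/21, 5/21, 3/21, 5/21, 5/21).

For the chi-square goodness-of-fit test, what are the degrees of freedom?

degrees of freedom = 4

df = k − 1 = 5 − 1 = 4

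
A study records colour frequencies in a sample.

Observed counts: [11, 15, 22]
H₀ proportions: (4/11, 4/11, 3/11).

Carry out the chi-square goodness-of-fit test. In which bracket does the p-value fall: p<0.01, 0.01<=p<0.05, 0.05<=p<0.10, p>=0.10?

p-value bracket: 0.01<=p<0.05

n = 48; E_i = n·p_i = [17.45, 17.45, 13.09]
χ² = (11−17.45)²/17.45 + (15−17.45)²/17.45 + (22−13.09)²/13.09 = 8.7951
df = 2
p-value (upper-tail) = 0.01231
→ bracket: 0.01<=p<0.05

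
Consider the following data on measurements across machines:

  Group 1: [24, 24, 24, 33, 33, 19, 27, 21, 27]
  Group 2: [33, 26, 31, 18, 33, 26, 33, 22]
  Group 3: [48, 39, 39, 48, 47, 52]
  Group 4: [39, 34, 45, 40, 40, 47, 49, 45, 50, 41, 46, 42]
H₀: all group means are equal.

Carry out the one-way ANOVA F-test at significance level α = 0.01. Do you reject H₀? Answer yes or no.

Group means [25.78, 27.75, 45.50, 43.17], grand mean 35.571
SSB = Σnᵢ(x̄ᵢ−x̄)² = 2636.349; SSW = ΣΣ(x−x̄ᵢ)² = 792.222
MSB = 2636.349/3 = 878.7831; MSW = 792.222/31 = 25.5556
F = MSB/MSW = 34.3872
df = (3, 31)
p-value (upper-tail) = 0.00000
At α=0.01: p < α → reject H₀

reject H₀: yes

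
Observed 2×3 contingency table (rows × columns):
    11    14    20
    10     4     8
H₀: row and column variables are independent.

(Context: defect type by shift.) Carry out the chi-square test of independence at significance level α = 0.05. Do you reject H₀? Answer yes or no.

reject H₀: no

Row totals [45, 22], col totals [21, 18, 28], n=67
χ² = (11−14.10)²/14.10 + (14−12.09)²/12.09 + (20−18.81)²/18.81 + (10−6.90)²/6.90 + (4−5.91)²/5.91 + (8−9.19)²/9.19 = 3.2313
df = 2
p-value (upper-tail) = 0.19876
At α=0.05: p ≥ α → fail to reject H₀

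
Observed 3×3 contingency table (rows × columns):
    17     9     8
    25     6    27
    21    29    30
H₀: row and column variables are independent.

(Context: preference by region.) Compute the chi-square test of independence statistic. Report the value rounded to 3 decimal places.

Row totals [34, 58, 80], col totals [63, 44, 65], n=172
χ² = (17−12.45)²/12.45 + (9−8.70)²/8.70 + (8−12.85)²/12.85 + (25−21.24)²/21.24 + (6−14.84)²/14.84 + (27−21.92)²/21.92 + (21−29.30)²/29.30 + (29−20.47)²/20.47 + (30−30.23)²/30.23 = 16.5193
df = 4

test statistic = 16.519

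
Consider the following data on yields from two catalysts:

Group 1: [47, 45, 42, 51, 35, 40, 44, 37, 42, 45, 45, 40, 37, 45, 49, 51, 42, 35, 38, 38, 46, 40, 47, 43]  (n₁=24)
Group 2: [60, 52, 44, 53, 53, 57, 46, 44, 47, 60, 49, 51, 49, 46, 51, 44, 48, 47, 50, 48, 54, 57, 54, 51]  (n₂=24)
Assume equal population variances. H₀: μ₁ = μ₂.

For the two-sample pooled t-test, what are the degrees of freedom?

df = n₁ + n₂ − 2 = 24 + 24 − 2 = 46

degrees of freedom = 46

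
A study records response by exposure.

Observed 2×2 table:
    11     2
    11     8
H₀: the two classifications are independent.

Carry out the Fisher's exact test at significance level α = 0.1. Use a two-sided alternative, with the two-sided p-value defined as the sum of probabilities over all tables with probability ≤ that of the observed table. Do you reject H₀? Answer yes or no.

reject H₀: no

Margins: r₁=13, r₂=19, c₁=22, c₂=10, n=32
p_obs = C(13,11)·C(19,11)/C(32,22); sum pmf over tables with pmf ≤ p_obs
p-value (two-sided) = 0.14083
At α=0.1: p ≥ α → fail to reject H₀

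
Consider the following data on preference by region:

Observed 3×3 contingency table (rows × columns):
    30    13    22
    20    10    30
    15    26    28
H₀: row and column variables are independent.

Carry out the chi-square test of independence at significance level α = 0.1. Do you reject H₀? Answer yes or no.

reject H₀: yes

Row totals [65, 60, 69], col totals [65, 49, 80], n=194
χ² = (30−21.78)²/21.78 + (13−16.42)²/16.42 + (22−26.80)²/26.80 + (20−20.10)²/20.10 + (10−15.15)²/15.15 + (30−24.74)²/24.74 + (15−23.12)²/23.12 + (26−17.43)²/17.43 + (28−28.45)²/28.45 = 14.6219
df = 4
p-value (upper-tail) = 0.00555
At α=0.1: p < α → reject H₀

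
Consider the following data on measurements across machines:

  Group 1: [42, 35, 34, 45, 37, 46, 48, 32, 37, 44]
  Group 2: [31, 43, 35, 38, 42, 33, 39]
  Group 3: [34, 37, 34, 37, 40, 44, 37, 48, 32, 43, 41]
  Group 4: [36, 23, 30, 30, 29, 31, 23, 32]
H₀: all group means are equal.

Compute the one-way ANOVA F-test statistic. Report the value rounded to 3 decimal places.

Group means [40.00, 37.29, 38.82, 29.25], grand mean 36.722
SSB = Σnᵢ(x̄ᵢ−x̄)² = 604.657; SSW = ΣΣ(x−x̄ᵢ)² = 782.565
MSB = 604.657/3 = 201.5524; MSW = 782.565/32 = 24.4552
F = MSB/MSW = 8.2417
df = (3, 32)

test statistic = 8.242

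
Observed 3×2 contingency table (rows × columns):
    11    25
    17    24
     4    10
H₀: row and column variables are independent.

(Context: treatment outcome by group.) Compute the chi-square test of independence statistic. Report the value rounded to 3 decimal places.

Row totals [36, 41, 14], col totals [32, 59], n=91
χ² = (11−12.66)²/12.66 + (25−23.34)²/23.34 + (17−14.42)²/14.42 + (24−26.58)²/26.58 + (4−4.92)²/4.92 + (10−9.08)²/9.08 = 1.3158
df = 2

test statistic = 1.316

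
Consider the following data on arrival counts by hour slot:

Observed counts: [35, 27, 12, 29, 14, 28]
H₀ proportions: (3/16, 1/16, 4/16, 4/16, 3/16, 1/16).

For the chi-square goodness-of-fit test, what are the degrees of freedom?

degrees of freedom = 5

df = k − 1 = 6 − 1 = 5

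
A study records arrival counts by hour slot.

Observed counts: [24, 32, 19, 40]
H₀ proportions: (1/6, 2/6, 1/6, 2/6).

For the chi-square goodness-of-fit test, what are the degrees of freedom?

degrees of freedom = 3

df = k − 1 = 4 − 1 = 3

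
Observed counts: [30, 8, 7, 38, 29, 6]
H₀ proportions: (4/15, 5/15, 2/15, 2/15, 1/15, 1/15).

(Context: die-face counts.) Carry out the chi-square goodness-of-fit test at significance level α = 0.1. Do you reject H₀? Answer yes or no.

n = 118; E_i = n·p_i = [31.47, 39.33, 15.73, 15.73, 7.87, 7.87]
χ² = (30−31.47)²/31.47 + (8−39.33)²/39.33 + (7−15.73)²/15.73 + (38−15.73)²/15.73 + (29−7.87)²/7.87 + (6−7.87)²/7.87 = 118.6059
df = 5
p-value (upper-tail) = 0.00000
At α=0.1: p < α → reject H₀

reject H₀: yes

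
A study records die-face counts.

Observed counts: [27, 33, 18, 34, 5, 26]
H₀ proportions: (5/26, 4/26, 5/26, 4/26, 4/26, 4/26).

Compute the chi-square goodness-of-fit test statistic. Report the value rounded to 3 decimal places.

n = 143; E_i = n·p_i = [27.50, 22.00, 27.50, 22.00, 22.00, 22.00]
χ² = (27−27.50)²/27.50 + (33−22.00)²/22.00 + (18−27.50)²/27.50 + (34−22.00)²/22.00 + (5−22.00)²/22.00 + (26−22.00)²/22.00 = 29.2000
df = 5

test statistic = 29.200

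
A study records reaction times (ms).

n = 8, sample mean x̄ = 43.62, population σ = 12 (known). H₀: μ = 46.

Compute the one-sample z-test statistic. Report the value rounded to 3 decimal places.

SE = σ/√n = 12/√8 = 4.2426
z = (x̄−μ₀)/SE = (43.62−46)/4.2426 = -0.5610

test statistic = -0.561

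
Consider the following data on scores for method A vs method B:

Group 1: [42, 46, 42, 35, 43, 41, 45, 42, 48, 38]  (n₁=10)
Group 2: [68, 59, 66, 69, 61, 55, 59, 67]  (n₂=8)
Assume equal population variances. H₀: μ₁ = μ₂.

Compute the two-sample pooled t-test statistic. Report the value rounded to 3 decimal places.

test statistic = -9.905

x̄₁=42.200, s₁=3.765, n₁=10
x̄₂=63.000, s₂=5.155, n₂=8
s_p² = [9·3.765² + 7·5.155²]/16 = 19.6000
SE = √(s_p²·(1/10+1/8)) = 2.1000
t = (42.200−63.000)/2.1000 = -9.9048
df = 16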